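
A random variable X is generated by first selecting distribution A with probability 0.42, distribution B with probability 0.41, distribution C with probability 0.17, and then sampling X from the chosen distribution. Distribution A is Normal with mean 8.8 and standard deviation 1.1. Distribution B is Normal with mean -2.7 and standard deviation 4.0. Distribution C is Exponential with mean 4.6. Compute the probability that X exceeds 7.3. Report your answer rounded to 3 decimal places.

Conditional on each component, P(X > 7.3): A: 0.913659; B: 0.00620967; C: 0.204547.
By total probability, P(X > 7.3) = 0.42·0.913659 + 0.41·0.00620967 + 0.17·0.204547 = 0.421056.

0.421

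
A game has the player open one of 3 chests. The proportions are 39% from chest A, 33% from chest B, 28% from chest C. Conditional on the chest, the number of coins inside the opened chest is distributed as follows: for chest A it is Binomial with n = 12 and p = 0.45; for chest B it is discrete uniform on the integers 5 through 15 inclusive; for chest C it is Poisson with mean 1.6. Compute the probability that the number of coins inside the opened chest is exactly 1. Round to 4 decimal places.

0.0934

Conditional on each chest, P(X = 1): A: 0.00752287; B: 0; C: 0.323034.
By total probability, P(X = 1) = 0.39·0.00752287 + 0.33·0 + 0.28·0.323034 = 0.0933836.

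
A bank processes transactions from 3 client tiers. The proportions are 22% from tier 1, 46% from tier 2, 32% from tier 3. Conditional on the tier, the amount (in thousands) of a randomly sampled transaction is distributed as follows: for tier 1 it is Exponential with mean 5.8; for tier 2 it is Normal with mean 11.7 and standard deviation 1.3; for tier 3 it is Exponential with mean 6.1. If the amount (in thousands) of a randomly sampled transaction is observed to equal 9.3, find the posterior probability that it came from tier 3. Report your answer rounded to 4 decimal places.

Likelihoods f(9.3 | ·): 1: 0.0346899; 2: 0.05583; 3: 0.0356902.
Posterior ∝ prior × likelihood. Numerator for 3: 0.32·0.0356902 = 0.0114209.
Normalizing constant: 0.22·0.0346899 + 0.46·0.05583 + 0.32·0.0356902 = 0.0447344.
P(3 | observation) = 0.0114209 / 0.0447344 = 0.255304.

0.2553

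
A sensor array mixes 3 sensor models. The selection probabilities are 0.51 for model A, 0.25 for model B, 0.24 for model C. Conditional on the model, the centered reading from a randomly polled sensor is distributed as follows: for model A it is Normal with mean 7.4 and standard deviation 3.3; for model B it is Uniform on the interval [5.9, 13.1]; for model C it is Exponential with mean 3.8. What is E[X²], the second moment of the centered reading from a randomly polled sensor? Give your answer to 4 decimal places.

64.0552

For each component E[X²] = Var + (mean)², giving A: 65.65; B: 94.57; C: 28.88.
Overall E[X²] = 0.51·65.65 + 0.25·94.57 + 0.24·28.88 = 64.0552.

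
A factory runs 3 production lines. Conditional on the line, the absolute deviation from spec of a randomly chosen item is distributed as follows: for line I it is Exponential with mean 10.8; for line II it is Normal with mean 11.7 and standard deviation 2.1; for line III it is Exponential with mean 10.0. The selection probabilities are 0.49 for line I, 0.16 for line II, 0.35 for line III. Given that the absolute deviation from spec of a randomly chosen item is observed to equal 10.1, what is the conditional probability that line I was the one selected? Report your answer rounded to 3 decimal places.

0.334

Likelihoods f(10.1 | ·): I: 0.0363438; II: 0.142114; III: 0.0364219.
Posterior ∝ prior × likelihood. Numerator for I: 0.49·0.0363438 = 0.0178085.
Normalizing constant: 0.49·0.0363438 + 0.16·0.142114 + 0.35·0.0364219 = 0.0532944.
P(I | observation) = 0.0178085 / 0.0532944 = 0.334153.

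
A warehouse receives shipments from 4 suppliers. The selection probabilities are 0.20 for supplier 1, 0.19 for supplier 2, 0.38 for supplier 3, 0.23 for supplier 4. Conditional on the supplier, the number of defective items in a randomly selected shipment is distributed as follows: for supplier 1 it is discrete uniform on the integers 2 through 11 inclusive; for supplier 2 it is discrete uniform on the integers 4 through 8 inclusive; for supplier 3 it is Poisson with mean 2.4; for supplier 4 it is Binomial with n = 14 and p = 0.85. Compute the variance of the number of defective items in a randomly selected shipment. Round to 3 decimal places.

16.326

Per component, 1: μ=6.5, E[X²]=50.5; 2: μ=6, E[X²]=38; 3: μ=2.4, E[X²]=8.16; 4: μ=11.9, E[X²]=143.395.
E[X] = 0.2·6.5 + 0.19·6 + 0.38·2.4 + 0.23·11.9 = 6.089.
E[X²] = 0.2·50.5 + 0.19·38 + 0.38·8.16 + 0.23·143.395 = 53.4017.
Var(X) = E[X²] − (E[X])² = 53.4017 − 37.0759 = 16.3257.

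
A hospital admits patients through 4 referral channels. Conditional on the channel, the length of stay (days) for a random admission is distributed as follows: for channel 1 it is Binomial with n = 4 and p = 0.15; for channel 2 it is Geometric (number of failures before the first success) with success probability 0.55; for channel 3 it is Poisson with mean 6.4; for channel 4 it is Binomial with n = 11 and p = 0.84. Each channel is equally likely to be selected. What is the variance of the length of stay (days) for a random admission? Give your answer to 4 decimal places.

16.1244

Per component, 1: μ=0.6, E[X²]=0.87; 2: μ=0.818182, E[X²]=2.15702; 3: μ=6.4, E[X²]=47.36; 4: μ=9.24, E[X²]=86.856.
E[X] = 0.25·0.6 + 0.25·0.818182 + 0.25·6.4 + 0.25·9.24 = 4.26455.
E[X²] = 0.25·0.87 + 0.25·2.15702 + 0.25·47.36 + 0.25·86.856 = 34.3108.
Var(X) = E[X²] − (E[X])² = 34.3108 − 18.1863 = 16.1244.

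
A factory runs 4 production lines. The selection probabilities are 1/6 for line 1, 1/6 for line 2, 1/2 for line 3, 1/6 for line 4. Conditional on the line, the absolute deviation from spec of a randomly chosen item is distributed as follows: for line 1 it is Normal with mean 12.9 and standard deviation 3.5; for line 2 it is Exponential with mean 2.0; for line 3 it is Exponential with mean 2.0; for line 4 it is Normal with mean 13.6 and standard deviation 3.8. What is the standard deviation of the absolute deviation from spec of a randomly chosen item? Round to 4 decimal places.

Per component, 1: μ=12.9, E[X²]=178.66; 2: μ=2, E[X²]=8; 3: μ=2, E[X²]=8; 4: μ=13.6, E[X²]=199.4.
E[X] = 0.166667·12.9 + 0.166667·2 + 0.5·2 + 0.166667·13.6 = 5.75.
E[X²] = 0.166667·178.66 + 0.166667·8 + 0.5·8 + 0.166667·199.4 = 68.3433.
Var(X) = E[X²] − (E[X])² = 68.3433 − 33.0625 = 35.2808.
SD(X) = √35.2808 = 5.93977.

5.9398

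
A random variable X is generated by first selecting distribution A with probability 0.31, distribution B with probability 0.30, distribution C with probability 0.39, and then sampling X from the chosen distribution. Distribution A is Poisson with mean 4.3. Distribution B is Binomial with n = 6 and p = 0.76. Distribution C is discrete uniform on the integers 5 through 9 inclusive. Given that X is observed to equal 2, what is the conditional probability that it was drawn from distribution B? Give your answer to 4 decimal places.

Likelihoods P(X=2 | ·): A: 0.125441; B: 0.0287451; C: 0.
Posterior ∝ prior × likelihood. Numerator for B: 0.3·0.0287451 = 0.00862352.
Normalizing constant: 0.31·0.125441 + 0.3·0.0287451 + 0.39·0 = 0.0475103.
P(B | observation) = 0.00862352 / 0.0475103 = 0.181508.

0.1815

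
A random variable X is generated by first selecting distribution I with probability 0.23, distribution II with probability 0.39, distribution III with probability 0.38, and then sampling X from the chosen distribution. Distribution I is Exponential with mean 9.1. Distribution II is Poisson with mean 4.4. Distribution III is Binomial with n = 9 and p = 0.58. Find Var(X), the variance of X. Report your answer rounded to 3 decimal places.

24.992

Per component, I: μ=9.1, E[X²]=165.62; II: μ=4.4, E[X²]=23.76; III: μ=5.22, E[X²]=29.4408.
E[X] = 0.23·9.1 + 0.39·4.4 + 0.38·5.22 = 5.7926.
E[X²] = 0.23·165.62 + 0.39·23.76 + 0.38·29.4408 = 58.5465.
Var(X) = E[X²] − (E[X])² = 58.5465 − 33.5542 = 24.9923.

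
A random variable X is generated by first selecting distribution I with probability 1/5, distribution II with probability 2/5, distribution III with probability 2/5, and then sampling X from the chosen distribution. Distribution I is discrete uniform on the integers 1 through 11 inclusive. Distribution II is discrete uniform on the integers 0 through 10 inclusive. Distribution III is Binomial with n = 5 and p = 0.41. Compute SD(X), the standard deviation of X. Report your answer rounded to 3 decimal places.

3.034

Per component, I: μ=6, E[X²]=46; II: μ=5, E[X²]=35; III: μ=2.05, E[X²]=5.412.
E[X] = 0.2·6 + 0.4·5 + 0.4·2.05 = 4.02.
E[X²] = 0.2·46 + 0.4·35 + 0.4·5.412 = 25.3648.
Var(X) = E[X²] − (E[X])² = 25.3648 − 16.1604 = 9.2044.
SD(X) = √9.2044 = 3.03388.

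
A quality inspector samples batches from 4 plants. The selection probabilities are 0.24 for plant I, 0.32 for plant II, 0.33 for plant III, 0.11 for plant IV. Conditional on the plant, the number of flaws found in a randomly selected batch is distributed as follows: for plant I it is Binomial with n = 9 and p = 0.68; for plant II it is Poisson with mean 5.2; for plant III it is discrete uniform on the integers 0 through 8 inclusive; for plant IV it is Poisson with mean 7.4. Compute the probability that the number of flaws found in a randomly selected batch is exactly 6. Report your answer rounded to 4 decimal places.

0.1658

Conditional on each plant, P(X = 6): I: 0.272134; II: 0.15148; III: 0.111111; IV: 0.139405.
By total probability, P(X = 6) = 0.24·0.272134 + 0.32·0.15148 + 0.33·0.111111 + 0.11·0.139405 = 0.165787.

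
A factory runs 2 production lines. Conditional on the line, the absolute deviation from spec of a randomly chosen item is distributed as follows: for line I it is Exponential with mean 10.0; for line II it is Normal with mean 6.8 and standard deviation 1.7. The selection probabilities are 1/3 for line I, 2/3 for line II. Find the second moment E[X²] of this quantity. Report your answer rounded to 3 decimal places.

99.420

For each component E[X²] = Var + (mean)², giving I: 200; II: 49.13.
Overall E[X²] = 0.333333·200 + 0.666667·49.13 = 99.42.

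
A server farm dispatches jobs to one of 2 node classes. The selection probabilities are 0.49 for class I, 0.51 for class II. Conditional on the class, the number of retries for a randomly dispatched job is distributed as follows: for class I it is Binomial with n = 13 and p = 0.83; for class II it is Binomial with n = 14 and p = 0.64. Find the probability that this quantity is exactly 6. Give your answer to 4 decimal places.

0.0308

Conditional on each class, P(X = 6): I: 0.00230212; II: 0.0582177.
By total probability, P(X = 6) = 0.49·0.00230212 + 0.51·0.0582177 = 0.0308191.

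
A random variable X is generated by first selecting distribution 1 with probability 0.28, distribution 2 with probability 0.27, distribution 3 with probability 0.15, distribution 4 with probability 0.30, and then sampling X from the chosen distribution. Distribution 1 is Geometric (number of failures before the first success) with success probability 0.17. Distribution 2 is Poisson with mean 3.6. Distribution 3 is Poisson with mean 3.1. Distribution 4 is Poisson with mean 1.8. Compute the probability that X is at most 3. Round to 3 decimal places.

0.647

Conditional on each component, P(X ≤ 3): 1: 0.525417; 2: 0.515216; 3: 0.62484; 4: 0.891292.
By total probability, P(X ≤ 3) = 0.28·0.525417 + 0.27·0.515216 + 0.15·0.62484 + 0.3·0.891292 = 0.647339.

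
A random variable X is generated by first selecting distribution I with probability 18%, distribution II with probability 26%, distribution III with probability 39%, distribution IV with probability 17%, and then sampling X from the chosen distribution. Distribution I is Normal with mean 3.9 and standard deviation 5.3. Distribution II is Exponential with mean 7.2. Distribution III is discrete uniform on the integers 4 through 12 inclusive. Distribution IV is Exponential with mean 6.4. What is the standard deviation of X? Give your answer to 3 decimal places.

Per component, I: μ=3.9, E[X²]=43.3; II: μ=7.2, E[X²]=103.68; III: μ=8, E[X²]=70.6667; IV: μ=6.4, E[X²]=81.92.
E[X] = 0.18·3.9 + 0.26·7.2 + 0.39·8 + 0.17·6.4 = 6.782.
E[X²] = 0.18·43.3 + 0.26·103.68 + 0.39·70.6667 + 0.17·81.92 = 76.2372.
Var(X) = E[X²] − (E[X])² = 76.2372 − 45.9955 = 30.2417.
SD(X) = √30.2417 = 5.49924.

5.499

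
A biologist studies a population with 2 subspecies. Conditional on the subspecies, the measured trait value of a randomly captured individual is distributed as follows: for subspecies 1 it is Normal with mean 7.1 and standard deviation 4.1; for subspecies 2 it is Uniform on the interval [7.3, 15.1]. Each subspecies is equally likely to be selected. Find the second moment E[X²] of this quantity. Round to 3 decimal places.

For each component E[X²] = Var + (mean)², giving 1: 67.22; 2: 130.51.
Overall E[X²] = 0.5·67.22 + 0.5·130.51 = 98.865.

98.865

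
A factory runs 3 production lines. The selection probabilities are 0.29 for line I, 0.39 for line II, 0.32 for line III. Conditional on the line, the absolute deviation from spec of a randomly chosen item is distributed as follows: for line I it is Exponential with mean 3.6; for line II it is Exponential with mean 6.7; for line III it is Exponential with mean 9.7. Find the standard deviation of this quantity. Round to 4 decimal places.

7.5523

Per component, I: μ=3.6, E[X²]=25.92; II: μ=6.7, E[X²]=89.78; III: μ=9.7, E[X²]=188.18.
E[X] = 0.29·3.6 + 0.39·6.7 + 0.32·9.7 = 6.761.
E[X²] = 0.29·25.92 + 0.39·89.78 + 0.32·188.18 = 102.749.
Var(X) = E[X²] − (E[X])² = 102.749 − 45.7111 = 57.0375.
SD(X) = √57.0375 = 7.55232.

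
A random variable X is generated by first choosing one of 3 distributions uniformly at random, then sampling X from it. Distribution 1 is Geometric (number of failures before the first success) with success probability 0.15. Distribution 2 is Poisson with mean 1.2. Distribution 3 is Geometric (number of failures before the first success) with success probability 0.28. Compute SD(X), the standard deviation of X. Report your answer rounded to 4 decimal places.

Per component, 1: μ=5.66667, E[X²]=69.8889; 2: μ=1.2, E[X²]=2.64; 3: μ=2.57143, E[X²]=15.7959.
E[X] = 0.333333·5.66667 + 0.333333·1.2 + 0.333333·2.57143 = 3.14603.
E[X²] = 0.333333·69.8889 + 0.333333·2.64 + 0.333333·15.7959 = 29.4416.
Var(X) = E[X²] − (E[X])² = 29.4416 − 9.89752 = 19.5441.
SD(X) = √19.5441 = 4.42087.

4.4209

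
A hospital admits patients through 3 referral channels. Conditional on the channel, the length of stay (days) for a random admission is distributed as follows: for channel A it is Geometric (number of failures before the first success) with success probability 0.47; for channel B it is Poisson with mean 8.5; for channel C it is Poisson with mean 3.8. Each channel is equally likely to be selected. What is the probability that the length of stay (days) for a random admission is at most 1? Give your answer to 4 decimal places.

0.2761

Conditional on each channel, P(X ≤ 1): A: 0.7191; B: 0.00193295; C: 0.10738.
By total probability, P(X ≤ 1) = 0.333333·0.7191 + 0.333333·0.00193295 + 0.333333·0.10738 = 0.276138.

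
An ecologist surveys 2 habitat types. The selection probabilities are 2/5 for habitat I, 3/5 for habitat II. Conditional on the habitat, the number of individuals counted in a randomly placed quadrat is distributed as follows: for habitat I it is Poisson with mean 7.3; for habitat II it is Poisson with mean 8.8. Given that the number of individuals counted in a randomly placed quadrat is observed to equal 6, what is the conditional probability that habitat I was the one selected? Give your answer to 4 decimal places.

Likelihoods P(X=6 | ·): I: 0.141989; II: 0.0972237.
Posterior ∝ prior × likelihood. Numerator for I: 0.4·0.141989 = 0.0567956.
Normalizing constant: 0.4·0.141989 + 0.6·0.0972237 = 0.11513.
P(I | observation) = 0.0567956 / 0.11513 = 0.493318.

0.4933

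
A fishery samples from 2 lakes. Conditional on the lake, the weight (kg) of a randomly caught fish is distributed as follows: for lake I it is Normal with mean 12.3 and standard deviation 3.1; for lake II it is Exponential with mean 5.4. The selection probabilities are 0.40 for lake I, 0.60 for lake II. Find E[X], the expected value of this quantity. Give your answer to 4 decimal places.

Component means — I: 12.3; II: 5.4.
E[X] = 0.4·12.3 + 0.6·5.4 = 8.16.

8.1600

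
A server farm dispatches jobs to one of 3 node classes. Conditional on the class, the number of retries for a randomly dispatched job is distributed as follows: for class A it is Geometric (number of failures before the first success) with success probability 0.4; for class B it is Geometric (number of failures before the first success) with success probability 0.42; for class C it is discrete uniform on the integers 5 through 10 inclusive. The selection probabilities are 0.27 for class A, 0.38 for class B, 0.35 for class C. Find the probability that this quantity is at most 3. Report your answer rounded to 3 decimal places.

0.572

Conditional on each class, P(X ≤ 3): A: 0.8704; B: 0.886835; C: 0.
By total probability, P(X ≤ 3) = 0.27·0.8704 + 0.38·0.886835 + 0.35·0 = 0.572005.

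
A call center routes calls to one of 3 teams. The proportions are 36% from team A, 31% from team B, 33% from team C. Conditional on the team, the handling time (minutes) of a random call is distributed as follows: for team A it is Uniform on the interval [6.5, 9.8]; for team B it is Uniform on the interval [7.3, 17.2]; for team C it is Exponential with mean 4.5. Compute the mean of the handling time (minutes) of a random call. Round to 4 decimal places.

8.2165

Component means — A: 8.15; B: 12.25; C: 4.5.
E[X] = 0.36·8.15 + 0.31·12.25 + 0.33·4.5 = 8.2165.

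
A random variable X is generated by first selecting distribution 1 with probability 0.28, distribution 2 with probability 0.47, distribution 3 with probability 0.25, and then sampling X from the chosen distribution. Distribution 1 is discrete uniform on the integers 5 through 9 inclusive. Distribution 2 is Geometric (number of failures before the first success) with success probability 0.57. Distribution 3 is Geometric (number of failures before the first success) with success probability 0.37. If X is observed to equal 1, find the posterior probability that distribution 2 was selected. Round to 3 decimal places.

Likelihoods P(X=1 | ·): 1: 0; 2: 0.2451; 3: 0.2331.
Posterior ∝ prior × likelihood. Numerator for 2: 0.47·0.2451 = 0.115197.
Normalizing constant: 0.28·0 + 0.47·0.2451 + 0.25·0.2331 = 0.173472.
P(2 | observation) = 0.115197 / 0.173472 = 0.664067.

0.664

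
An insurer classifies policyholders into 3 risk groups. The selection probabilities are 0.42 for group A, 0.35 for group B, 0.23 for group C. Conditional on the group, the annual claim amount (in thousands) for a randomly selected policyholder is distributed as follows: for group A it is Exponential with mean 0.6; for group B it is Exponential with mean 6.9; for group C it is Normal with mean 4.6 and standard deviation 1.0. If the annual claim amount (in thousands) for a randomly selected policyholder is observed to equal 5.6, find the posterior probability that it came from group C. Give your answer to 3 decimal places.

Likelihoods f(5.6 | ·): A: 0.000147378; B: 0.0643695; C: 0.241971.
Posterior ∝ prior × likelihood. Numerator for C: 0.23·0.241971 = 0.0556533.
Normalizing constant: 0.42·0.000147378 + 0.35·0.0643695 + 0.23·0.241971 = 0.0782445.
P(C | observation) = 0.0556533 / 0.0782445 = 0.711274.

0.711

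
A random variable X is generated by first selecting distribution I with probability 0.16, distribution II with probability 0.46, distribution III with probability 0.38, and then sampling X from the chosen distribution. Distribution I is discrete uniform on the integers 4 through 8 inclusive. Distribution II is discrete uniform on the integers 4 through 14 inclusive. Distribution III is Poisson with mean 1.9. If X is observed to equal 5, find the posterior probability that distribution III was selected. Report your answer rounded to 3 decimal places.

0.137

Likelihoods P(X=5 | ·): I: 0.2; II: 0.0909091; III: 0.0308622.
Posterior ∝ prior × likelihood. Numerator for III: 0.38·0.0308622 = 0.0117276.
Normalizing constant: 0.16·0.2 + 0.46·0.0909091 + 0.38·0.0308622 = 0.0855458.
P(III | observation) = 0.0117276 / 0.0855458 = 0.137092.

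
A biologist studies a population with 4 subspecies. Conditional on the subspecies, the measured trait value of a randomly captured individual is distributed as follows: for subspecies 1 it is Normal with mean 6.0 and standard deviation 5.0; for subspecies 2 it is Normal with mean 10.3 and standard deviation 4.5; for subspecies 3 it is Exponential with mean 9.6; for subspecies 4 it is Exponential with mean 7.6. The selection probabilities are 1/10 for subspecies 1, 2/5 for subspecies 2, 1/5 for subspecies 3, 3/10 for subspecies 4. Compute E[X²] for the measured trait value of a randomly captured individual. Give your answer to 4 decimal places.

For each component E[X²] = Var + (mean)², giving 1: 61; 2: 126.34; 3: 184.32; 4: 115.52.
Overall E[X²] = 0.1·61 + 0.4·126.34 + 0.2·184.32 + 0.3·115.52 = 128.156.

128.1560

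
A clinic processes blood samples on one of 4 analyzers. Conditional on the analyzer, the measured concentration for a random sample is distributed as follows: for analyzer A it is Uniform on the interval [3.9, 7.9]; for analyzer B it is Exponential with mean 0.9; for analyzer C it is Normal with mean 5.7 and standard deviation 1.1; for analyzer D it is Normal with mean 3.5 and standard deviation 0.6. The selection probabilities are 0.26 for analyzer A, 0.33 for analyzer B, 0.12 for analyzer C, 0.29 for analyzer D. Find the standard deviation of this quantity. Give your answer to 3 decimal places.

Per component, A: μ=5.9, E[X²]=36.1433; B: μ=0.9, E[X²]=1.62; C: μ=5.7, E[X²]=33.7; D: μ=3.5, E[X²]=12.61.
E[X] = 0.26·5.9 + 0.33·0.9 + 0.12·5.7 + 0.29·3.5 = 3.53.
E[X²] = 0.26·36.1433 + 0.33·1.62 + 0.12·33.7 + 0.29·12.61 = 17.6328.
Var(X) = E[X²] − (E[X])² = 17.6328 − 12.4609 = 5.17187.
SD(X) = √5.17187 = 2.27417.

2.274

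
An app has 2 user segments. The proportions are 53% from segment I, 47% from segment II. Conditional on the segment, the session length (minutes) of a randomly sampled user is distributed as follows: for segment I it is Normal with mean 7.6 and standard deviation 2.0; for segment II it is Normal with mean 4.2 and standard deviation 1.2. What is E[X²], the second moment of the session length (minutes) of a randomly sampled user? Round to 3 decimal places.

For each component E[X²] = Var + (mean)², giving I: 61.76; II: 19.08.
Overall E[X²] = 0.53·61.76 + 0.47·19.08 = 41.7004.

41.700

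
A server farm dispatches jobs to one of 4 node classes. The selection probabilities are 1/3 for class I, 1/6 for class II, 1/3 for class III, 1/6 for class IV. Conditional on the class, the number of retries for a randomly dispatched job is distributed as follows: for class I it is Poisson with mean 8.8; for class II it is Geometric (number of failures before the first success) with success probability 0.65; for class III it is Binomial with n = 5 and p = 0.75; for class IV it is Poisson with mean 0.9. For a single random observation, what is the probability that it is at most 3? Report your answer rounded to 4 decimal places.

Conditional on each class, P(X ≤ 3): I: 0.0244336; II: 0.984994; III: 0.367188; IV: 0.986541.
By total probability, P(X ≤ 3) = 0.333333·0.0244336 + 0.166667·0.984994 + 0.333333·0.367188 + 0.166667·0.986541 = 0.45913.

0.4591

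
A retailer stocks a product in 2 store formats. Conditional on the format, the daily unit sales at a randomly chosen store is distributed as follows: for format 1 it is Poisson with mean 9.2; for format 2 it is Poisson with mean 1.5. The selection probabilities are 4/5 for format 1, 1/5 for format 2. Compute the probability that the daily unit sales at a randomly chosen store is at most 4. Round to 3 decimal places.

Conditional on each format, P(X ≤ 4): 1: 0.0485796; 2: 0.981424.
By total probability, P(X ≤ 4) = 0.8·0.0485796 + 0.2·0.981424 = 0.235148.

0.235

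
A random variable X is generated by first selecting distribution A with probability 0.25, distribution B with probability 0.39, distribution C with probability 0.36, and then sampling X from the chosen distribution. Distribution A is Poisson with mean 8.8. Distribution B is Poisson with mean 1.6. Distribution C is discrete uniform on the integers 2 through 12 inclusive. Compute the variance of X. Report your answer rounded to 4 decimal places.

15.8641

Per component, A: μ=8.8, E[X²]=86.24; B: μ=1.6, E[X²]=4.16; C: μ=7, E[X²]=59.
E[X] = 0.25·8.8 + 0.39·1.6 + 0.36·7 = 5.344.
E[X²] = 0.25·86.24 + 0.39·4.16 + 0.36·59 = 44.4224.
Var(X) = E[X²] − (E[X])² = 44.4224 − 28.5583 = 15.8641.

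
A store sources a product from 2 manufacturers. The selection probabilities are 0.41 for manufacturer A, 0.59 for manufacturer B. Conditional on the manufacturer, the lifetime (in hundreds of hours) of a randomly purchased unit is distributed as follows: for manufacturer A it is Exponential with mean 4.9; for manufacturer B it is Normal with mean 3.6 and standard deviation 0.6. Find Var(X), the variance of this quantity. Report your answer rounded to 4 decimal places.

10.4653

Per component, A: μ=4.9, E[X²]=48.02; B: μ=3.6, E[X²]=13.32.
E[X] = 0.41·4.9 + 0.59·3.6 = 4.133.
E[X²] = 0.41·48.02 + 0.59·13.32 = 27.547.
Var(X) = E[X²] − (E[X])² = 27.547 − 17.0817 = 10.4653.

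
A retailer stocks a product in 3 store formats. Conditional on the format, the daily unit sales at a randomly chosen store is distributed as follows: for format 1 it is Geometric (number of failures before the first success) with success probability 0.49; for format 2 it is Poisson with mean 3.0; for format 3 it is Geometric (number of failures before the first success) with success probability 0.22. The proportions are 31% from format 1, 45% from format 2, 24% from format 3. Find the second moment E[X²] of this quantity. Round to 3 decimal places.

13.279

For each component E[X²] = Var + (mean)², giving 1: 3.20741; 2: 12; 3: 28.686.
Overall E[X²] = 0.31·3.20741 + 0.45·12 + 0.24·28.686 = 13.2789.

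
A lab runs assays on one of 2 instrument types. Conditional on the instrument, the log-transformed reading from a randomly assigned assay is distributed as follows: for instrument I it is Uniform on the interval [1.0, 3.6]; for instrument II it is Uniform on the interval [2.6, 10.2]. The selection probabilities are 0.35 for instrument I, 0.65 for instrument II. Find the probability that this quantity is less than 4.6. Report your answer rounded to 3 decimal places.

0.521

Conditional on each instrument, P(X < 4.6): I: 1; II: 0.263158.
By total probability, P(X < 4.6) = 0.35·1 + 0.65·0.263158 = 0.521053.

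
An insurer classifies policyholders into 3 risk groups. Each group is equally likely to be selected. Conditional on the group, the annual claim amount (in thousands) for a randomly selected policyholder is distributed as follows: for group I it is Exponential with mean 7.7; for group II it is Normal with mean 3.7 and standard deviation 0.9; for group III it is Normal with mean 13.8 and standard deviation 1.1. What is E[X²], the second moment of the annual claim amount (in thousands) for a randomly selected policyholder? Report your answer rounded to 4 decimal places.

For each component E[X²] = Var + (mean)², giving I: 118.58; II: 14.5; III: 191.65.
Overall E[X²] = 0.333333·118.58 + 0.333333·14.5 + 0.333333·191.65 = 108.243.

108.2433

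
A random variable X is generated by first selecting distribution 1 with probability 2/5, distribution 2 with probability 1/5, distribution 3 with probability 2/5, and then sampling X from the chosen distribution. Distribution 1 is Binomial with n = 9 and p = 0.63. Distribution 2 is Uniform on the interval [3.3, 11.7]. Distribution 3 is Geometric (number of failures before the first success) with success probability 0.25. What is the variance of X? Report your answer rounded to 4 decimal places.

Per component, 1: μ=5.67, E[X²]=34.2468; 2: μ=7.5, E[X²]=62.13; 3: μ=3, E[X²]=21.
E[X] = 0.4·5.67 + 0.2·7.5 + 0.4·3 = 4.968.
E[X²] = 0.4·34.2468 + 0.2·62.13 + 0.4·21 = 34.5247.
Var(X) = E[X²] − (E[X])² = 34.5247 − 24.681 = 9.8437.

9.8437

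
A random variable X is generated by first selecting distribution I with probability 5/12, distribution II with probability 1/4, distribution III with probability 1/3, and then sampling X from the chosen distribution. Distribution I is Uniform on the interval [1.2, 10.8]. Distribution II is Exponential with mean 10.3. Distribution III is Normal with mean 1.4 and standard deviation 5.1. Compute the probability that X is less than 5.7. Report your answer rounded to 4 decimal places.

Conditional on each component, P(X < 5.7): I: 0.46875; II: 0.425007; III: 0.800424.
By total probability, P(X < 5.7) = 0.416667·0.46875 + 0.25·0.425007 + 0.333333·0.800424 = 0.568372.

0.5684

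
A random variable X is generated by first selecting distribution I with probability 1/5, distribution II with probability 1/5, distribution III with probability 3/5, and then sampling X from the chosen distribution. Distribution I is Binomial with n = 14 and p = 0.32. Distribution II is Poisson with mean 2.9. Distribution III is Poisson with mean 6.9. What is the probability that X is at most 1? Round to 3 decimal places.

Conditional on each component, P(X ≤ 1): I: 0.0342977; II: 0.214591; III: 0.0079615.
By total probability, P(X ≤ 1) = 0.2·0.0342977 + 0.2·0.214591 + 0.6·0.0079615 = 0.0545546.

0.055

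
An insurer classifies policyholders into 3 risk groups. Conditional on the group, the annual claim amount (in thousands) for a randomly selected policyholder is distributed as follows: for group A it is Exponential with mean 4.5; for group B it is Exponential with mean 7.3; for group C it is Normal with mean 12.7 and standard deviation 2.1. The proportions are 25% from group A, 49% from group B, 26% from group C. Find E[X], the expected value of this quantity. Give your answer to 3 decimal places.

Component means — A: 4.5; B: 7.3; C: 12.7.
E[X] = 0.25·4.5 + 0.49·7.3 + 0.26·12.7 = 8.004.

8.004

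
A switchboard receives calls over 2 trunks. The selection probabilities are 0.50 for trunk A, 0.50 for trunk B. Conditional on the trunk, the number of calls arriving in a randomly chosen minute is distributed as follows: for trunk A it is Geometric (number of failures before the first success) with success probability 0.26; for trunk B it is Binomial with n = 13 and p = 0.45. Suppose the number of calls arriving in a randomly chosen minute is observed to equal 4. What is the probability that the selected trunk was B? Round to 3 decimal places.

Likelihoods P(X=4 | ·): A: 0.0779651; B: 0.135027.
Posterior ∝ prior × likelihood. Numerator for B: 0.5·0.135027 = 0.0675135.
Normalizing constant: 0.5·0.0779651 + 0.5·0.135027 = 0.106496.
P(B | observation) = 0.0675135 / 0.106496 = 0.633953.

0.634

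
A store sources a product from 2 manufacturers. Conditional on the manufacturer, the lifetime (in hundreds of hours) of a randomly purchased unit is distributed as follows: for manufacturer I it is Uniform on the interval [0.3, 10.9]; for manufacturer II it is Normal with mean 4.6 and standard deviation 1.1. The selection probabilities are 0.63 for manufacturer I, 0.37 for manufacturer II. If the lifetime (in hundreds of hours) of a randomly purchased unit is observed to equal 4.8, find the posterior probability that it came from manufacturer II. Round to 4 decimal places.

Likelihoods f(4.8 | ·): I: 0.0943396; II: 0.356729.
Posterior ∝ prior × likelihood. Numerator for II: 0.37·0.356729 = 0.13199.
Normalizing constant: 0.63·0.0943396 + 0.37·0.356729 = 0.191424.
P(II | observation) = 0.13199 / 0.191424 = 0.689516.

0.6895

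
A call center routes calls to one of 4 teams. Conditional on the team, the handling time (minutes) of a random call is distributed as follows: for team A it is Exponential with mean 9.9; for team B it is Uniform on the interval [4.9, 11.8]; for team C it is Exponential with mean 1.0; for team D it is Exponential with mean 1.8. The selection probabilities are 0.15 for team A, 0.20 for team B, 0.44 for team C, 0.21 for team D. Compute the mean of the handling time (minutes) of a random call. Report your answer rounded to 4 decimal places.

Component means — A: 9.9; B: 8.35; C: 1; D: 1.8.
E[X] = 0.15·9.9 + 0.2·8.35 + 0.44·1 + 0.21·1.8 = 3.973.

3.9730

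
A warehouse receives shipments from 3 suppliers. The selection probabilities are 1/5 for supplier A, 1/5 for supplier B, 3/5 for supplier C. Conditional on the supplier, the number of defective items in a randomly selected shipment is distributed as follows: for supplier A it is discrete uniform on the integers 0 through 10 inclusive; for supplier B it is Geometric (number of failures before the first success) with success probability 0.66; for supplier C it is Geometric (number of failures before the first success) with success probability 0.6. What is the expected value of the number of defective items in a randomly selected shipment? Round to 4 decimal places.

1.5030

Component means — A: 5; B: 0.515152; C: 0.666667.
E[X] = 0.2·5 + 0.2·0.515152 + 0.6·0.666667 = 1.50303.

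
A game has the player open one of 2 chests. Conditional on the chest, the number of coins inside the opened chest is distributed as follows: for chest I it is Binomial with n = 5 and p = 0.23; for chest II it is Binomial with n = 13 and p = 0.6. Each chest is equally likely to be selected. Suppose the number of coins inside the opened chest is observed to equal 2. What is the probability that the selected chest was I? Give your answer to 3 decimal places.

Likelihoods P(X=2 | ·): I: 0.241506; II: 0.00117776.
Posterior ∝ prior × likelihood. Numerator for I: 0.5·0.241506 = 0.120753.
Normalizing constant: 0.5·0.241506 + 0.5·0.00117776 = 0.121342.
P(I | observation) = 0.120753 / 0.121342 = 0.995147.

0.995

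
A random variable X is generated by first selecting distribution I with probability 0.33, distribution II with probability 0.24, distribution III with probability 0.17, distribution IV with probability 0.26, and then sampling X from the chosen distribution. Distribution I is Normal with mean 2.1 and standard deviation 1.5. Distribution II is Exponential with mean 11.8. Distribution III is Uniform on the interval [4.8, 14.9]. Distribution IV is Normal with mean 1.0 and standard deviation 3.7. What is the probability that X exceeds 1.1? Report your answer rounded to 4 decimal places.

0.7625

Conditional on each component, P(X > 1.1): I: 0.747507; II: 0.910993; III: 1; IV: 0.489219.
By total probability, P(X > 1.1) = 0.33·0.747507 + 0.24·0.910993 + 0.17·1 + 0.26·0.489219 = 0.762513.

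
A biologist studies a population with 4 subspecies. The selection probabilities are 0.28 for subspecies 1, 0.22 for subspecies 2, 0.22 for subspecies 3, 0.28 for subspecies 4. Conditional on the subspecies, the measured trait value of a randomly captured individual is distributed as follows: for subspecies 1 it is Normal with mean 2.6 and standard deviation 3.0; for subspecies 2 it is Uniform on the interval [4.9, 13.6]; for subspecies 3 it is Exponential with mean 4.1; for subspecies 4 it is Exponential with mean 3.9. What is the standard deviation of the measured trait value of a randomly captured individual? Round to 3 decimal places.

Per component, 1: μ=2.6, E[X²]=15.76; 2: μ=9.25, E[X²]=91.87; 3: μ=4.1, E[X²]=33.62; 4: μ=3.9, E[X²]=30.42.
E[X] = 0.28·2.6 + 0.22·9.25 + 0.22·4.1 + 0.28·3.9 = 4.757.
E[X²] = 0.28·15.76 + 0.22·91.87 + 0.22·33.62 + 0.28·30.42 = 40.5382.
Var(X) = E[X²] − (E[X])² = 40.5382 − 22.629 = 17.9092.
SD(X) = √17.9092 = 4.23192.

4.232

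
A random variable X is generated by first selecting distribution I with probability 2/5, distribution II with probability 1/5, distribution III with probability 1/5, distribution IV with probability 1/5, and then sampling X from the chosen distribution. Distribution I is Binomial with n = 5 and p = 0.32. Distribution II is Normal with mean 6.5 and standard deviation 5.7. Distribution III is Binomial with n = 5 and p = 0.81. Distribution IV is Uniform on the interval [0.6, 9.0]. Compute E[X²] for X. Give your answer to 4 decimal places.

25.6256

For each component E[X²] = Var + (mean)², giving I: 3.648; II: 74.74; III: 17.172; IV: 28.92.
Overall E[X²] = 0.4·3.648 + 0.2·74.74 + 0.2·17.172 + 0.2·28.92 = 25.6256.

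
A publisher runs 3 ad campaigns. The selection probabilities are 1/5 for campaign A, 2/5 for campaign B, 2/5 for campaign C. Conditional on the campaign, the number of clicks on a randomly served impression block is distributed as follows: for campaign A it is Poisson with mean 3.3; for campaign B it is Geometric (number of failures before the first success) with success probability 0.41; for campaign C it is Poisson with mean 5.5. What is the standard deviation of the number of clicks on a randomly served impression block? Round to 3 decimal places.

2.751

Per component, A: μ=3.3, E[X²]=14.19; B: μ=1.43902, E[X²]=5.58061; C: μ=5.5, E[X²]=35.75.
E[X] = 0.2·3.3 + 0.4·1.43902 + 0.4·5.5 = 3.43561.
E[X²] = 0.2·14.19 + 0.4·5.58061 + 0.4·35.75 = 19.3702.
Var(X) = E[X²] − (E[X])² = 19.3702 − 11.8034 = 7.56683.
SD(X) = √7.56683 = 2.75079.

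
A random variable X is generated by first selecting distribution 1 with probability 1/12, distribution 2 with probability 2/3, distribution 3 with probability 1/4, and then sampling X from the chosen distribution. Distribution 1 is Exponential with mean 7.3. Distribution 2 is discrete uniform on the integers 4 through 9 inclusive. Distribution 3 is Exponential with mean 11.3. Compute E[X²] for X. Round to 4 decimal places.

For each component E[X²] = Var + (mean)², giving 1: 106.58; 2: 45.1667; 3: 255.38.
Overall E[X²] = 0.0833333·106.58 + 0.666667·45.1667 + 0.25·255.38 = 102.838.

102.8378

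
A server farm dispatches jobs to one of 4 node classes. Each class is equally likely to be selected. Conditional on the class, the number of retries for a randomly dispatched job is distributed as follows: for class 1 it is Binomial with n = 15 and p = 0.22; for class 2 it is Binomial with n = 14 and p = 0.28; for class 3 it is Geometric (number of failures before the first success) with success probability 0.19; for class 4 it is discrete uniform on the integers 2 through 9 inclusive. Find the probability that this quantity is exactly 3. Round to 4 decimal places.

Conditional on each class, P(X = 3): 1: 0.245705; 2: 0.215394; 3: 0.100974; 4: 0.125.
By total probability, P(X = 3) = 0.25·0.245705 + 0.25·0.215394 + 0.25·0.100974 + 0.25·0.125 = 0.171768.

0.1718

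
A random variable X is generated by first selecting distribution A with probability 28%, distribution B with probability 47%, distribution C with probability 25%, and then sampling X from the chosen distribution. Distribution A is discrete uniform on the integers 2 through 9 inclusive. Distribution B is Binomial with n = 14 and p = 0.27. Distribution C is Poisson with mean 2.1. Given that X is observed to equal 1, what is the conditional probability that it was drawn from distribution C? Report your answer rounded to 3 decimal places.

Likelihoods P(X=1 | ·): A: 0; B: 0.0631959; C: 0.257158.
Posterior ∝ prior × likelihood. Numerator for C: 0.25·0.257158 = 0.0642896.
Normalizing constant: 0.28·0 + 0.47·0.0631959 + 0.25·0.257158 = 0.0939917.
P(C | observation) = 0.0642896 / 0.0939917 = 0.683993.

0.684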